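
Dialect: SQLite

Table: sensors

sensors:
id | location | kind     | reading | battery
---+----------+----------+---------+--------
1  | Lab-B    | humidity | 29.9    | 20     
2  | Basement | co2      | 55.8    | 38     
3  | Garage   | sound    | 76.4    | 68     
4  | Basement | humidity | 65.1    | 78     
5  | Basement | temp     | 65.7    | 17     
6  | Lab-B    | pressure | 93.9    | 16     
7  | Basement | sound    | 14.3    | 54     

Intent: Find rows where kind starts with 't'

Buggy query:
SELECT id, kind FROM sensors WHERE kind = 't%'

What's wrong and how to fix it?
Bug: '=' compares the literal string including the % character; pattern matching needs LIKE

Fix: Replace '=' with LIKE so 't%' is treated as a pattern

Corrected query:
SELECT id, kind FROM sensors WHERE kind LIKE 't%'

Result:
id | kind
---+-----
5  | temp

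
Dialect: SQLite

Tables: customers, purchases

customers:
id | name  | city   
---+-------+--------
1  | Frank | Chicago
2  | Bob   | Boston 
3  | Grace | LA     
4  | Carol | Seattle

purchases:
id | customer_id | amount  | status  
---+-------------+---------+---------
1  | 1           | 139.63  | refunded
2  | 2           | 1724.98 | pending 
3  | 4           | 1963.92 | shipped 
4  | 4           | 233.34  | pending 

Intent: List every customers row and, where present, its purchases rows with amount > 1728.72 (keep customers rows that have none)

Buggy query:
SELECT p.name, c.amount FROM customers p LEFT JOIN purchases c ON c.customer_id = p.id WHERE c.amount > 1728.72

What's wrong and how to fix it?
Bug: Filtering c.amount in WHERE discards the NULL rows produced by LEFT JOIN, turning it into an inner join

Fix: Move the right-table condition into the ON clause so unmatched parents are kept

Corrected query:
SELECT p.name, c.amount FROM customers p LEFT JOIN purchases c ON c.customer_id = p.id AND c.amount > 1728.72

Result:
name  | amount 
------+--------
Frank | NULL   
Bob   | NULL   
Grace | NULL   
Carol | 1963.92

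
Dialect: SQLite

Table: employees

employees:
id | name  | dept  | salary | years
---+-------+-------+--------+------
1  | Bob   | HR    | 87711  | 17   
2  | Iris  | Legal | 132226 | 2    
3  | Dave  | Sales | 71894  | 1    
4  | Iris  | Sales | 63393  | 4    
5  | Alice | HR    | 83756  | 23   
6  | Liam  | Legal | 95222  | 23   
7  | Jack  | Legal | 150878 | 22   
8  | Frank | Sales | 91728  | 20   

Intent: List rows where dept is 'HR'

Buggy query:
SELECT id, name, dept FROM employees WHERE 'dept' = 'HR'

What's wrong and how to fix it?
Bug: 'dept' in single quotes is a string literal, not the column; the comparison is literal-vs-literal and never true

Fix: Remove the quotes around the column name (or use double quotes for an identifier)

Corrected query:
SELECT id, name, dept FROM employees WHERE dept = 'HR'

Result:
id | name  | dept
---+-------+-----
1  | Bob   | HR  
5  | Alice | HR  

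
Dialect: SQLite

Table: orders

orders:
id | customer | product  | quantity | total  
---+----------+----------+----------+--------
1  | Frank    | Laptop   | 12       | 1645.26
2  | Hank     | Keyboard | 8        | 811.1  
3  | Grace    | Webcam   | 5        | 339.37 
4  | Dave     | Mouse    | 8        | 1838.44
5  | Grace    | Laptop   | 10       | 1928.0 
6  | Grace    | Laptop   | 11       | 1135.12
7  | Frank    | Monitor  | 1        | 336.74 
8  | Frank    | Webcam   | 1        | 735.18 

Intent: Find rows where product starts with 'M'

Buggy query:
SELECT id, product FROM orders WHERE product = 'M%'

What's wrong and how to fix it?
Bug: Wildcards only work with LIKE; '=' treats '%' as a literal character

Fix: Replace '=' with LIKE so 'M%' is treated as a pattern

Corrected query:
SELECT id, product FROM orders WHERE product LIKE 'M%'

Result:
id | product
---+--------
4  | Mouse  
7  | Monitor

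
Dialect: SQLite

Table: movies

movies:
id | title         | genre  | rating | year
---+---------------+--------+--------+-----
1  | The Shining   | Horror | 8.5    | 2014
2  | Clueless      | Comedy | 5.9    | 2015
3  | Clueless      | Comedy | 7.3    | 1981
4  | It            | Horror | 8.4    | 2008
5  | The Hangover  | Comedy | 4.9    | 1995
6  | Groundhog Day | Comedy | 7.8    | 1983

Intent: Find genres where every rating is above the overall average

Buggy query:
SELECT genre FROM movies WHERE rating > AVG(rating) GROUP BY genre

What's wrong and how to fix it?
Bug: WHERE evaluates per row before aggregation, so AVG() is unavailable

Fix: Compute the overall average in a scalar subquery and compare each group's MIN against it in HAVING

Corrected query:
SELECT genre FROM movies GROUP BY genre HAVING MIN(rating) > (SELECT AVG(rating) FROM movies)

Result:
genre 
------
Horror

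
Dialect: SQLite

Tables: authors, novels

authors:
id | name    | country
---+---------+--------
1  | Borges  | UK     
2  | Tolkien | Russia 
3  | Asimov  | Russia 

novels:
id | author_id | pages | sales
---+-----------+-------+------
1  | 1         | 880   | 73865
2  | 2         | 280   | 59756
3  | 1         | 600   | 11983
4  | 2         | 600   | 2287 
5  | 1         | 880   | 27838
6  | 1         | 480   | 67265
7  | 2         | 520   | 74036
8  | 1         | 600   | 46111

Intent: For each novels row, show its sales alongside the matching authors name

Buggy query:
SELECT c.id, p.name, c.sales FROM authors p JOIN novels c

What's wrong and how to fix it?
Bug: Missing join condition: each novels row is matched to all authors rows instead of just its own

Fix: Add ON c.author_id = p.id to the JOIN

Corrected query:
SELECT c.id, p.name, c.sales FROM authors p JOIN novels c ON c.author_id = p.id

Result:
id | name    | sales
---+---------+------
1  | Borges  | 73865
2  | Tolkien | 59756
3  | Borges  | 11983
4  | Tolkien | 2287 
5  | Borges  | 27838
6  | Borges  | 67265
7  | Tolkien | 74036
8  | Borges  | 46111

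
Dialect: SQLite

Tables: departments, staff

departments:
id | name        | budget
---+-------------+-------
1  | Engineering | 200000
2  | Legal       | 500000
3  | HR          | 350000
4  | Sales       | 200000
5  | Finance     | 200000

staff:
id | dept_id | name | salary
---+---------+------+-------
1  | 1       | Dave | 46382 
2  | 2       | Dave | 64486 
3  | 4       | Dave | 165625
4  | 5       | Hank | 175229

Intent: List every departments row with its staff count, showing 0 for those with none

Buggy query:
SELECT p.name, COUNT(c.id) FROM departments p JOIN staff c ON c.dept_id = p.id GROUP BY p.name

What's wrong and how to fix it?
Bug: INNER JOIN drops departments rows that have no matching staff rows

Fix: Switch to LEFT JOIN to retain unmatched parent rows

Corrected query:
SELECT p.name, COUNT(c.id) FROM departments p LEFT JOIN staff c ON c.dept_id = p.id GROUP BY p.name

Result:
name        | COUNT(c.id)
------------+------------
Engineering | 1          
Finance     | 1          
HR          | 0          
Legal       | 1          
Sales       | 1          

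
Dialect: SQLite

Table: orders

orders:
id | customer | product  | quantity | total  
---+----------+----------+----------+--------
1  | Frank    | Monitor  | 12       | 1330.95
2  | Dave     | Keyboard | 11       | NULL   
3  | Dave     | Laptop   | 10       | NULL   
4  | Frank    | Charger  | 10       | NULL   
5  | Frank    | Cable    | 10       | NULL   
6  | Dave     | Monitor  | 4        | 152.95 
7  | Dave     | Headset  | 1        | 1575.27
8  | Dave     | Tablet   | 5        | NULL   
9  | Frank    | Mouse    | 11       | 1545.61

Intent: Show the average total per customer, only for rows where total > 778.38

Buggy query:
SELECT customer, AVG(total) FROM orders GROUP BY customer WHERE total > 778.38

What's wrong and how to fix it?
Bug: Row-level WHERE must come before GROUP BY in the clause order

Fix: Move the WHERE clause before GROUP BY

Corrected query:
SELECT customer, AVG(total) FROM orders WHERE total > 778.38 GROUP BY customer

Result:
customer | AVG(total)
---------+-----------
Dave     | 1575.27   
Frank    | 1438.28   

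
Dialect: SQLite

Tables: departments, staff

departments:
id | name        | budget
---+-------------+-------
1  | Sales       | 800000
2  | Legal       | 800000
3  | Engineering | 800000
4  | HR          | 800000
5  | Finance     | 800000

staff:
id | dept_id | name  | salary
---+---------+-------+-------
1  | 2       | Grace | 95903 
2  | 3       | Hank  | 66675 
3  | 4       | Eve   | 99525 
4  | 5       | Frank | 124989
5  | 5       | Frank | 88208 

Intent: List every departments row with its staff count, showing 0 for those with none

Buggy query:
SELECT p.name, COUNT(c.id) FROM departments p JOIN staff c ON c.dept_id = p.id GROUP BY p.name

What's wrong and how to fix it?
Bug: INNER JOIN drops departments rows that have no matching staff rows

Fix: Switch to LEFT JOIN to retain unmatched parent rows

Corrected query:
SELECT p.name, COUNT(c.id) FROM departments p LEFT JOIN staff c ON c.dept_id = p.id GROUP BY p.name

Result:
name        | COUNT(c.id)
------------+------------
Engineering | 1          
Finance     | 2          
HR          | 1          
Legal       | 1          
Sales       | 0          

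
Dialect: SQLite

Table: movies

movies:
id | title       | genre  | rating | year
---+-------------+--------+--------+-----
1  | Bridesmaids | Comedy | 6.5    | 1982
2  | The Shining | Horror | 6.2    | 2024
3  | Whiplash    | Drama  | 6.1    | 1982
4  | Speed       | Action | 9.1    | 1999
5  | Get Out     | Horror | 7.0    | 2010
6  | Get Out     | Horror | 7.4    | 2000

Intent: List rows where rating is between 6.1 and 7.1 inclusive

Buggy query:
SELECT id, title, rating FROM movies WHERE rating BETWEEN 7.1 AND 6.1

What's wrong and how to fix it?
Bug: The bounds are reversed; BETWEEN a AND b requires a <= b to match anything

Fix: Swap the bounds so the smaller value comes first

Corrected query:
SELECT id, title, rating FROM movies WHERE rating BETWEEN 6.1 AND 7.1

Result:
id | title       | rating
---+-------------+-------
1  | Bridesmaids | 6.5   
2  | The Shining | 6.2   
3  | Whiplash    | 6.1   
5  | Get Out     | 7     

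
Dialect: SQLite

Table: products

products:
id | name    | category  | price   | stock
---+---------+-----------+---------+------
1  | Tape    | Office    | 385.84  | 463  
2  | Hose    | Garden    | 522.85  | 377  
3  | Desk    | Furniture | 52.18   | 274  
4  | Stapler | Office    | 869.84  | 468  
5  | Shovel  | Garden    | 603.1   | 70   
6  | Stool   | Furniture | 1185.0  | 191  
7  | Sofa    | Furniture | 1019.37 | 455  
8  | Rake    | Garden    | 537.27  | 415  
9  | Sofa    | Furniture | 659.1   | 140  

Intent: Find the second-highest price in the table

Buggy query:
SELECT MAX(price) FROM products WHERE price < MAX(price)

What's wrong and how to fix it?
Bug: MAX(price) on the right of the comparison is an aggregate-in-WHERE error

Fix: Put the inner MAX in a scalar subquery

Corrected query:
SELECT MAX(price) FROM products WHERE price < (SELECT MAX(price) FROM products)

Result:
MAX(price)
----------
1019.37   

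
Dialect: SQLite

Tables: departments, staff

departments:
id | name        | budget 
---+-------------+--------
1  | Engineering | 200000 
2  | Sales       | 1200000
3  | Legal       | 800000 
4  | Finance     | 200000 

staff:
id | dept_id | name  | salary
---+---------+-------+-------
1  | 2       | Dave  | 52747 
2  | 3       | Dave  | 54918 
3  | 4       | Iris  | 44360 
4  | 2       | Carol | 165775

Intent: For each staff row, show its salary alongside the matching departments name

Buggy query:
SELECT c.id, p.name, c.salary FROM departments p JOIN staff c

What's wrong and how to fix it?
Bug: JOIN with no ON clause produces a cartesian product; every staff row pairs with every departments row

Fix: Specify the join condition linking the foreign key to the parent id

Corrected query:
SELECT c.id, p.name, c.salary FROM departments p JOIN staff c ON c.dept_id = p.id

Result:
id | name    | salary
---+---------+-------
1  | Sales   | 52747 
2  | Legal   | 54918 
3  | Finance | 44360 
4  | Sales   | 165775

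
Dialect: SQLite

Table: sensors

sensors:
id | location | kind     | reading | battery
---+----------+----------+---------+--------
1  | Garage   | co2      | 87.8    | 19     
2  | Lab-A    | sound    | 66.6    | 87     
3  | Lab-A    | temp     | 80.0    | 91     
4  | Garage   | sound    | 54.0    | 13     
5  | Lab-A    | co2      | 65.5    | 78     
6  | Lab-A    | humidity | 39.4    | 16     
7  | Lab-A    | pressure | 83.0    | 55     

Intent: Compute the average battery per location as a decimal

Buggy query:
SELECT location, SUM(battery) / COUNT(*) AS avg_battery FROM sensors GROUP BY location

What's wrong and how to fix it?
Bug: SUM(battery) and COUNT(*) are both integers; the division truncates the fractional part

Fix: Multiply by 1.0 (or CAST to REAL) to force floating-point division

Corrected query:
SELECT location, SUM(battery) * 1.0 / COUNT(*) AS avg_battery FROM sensors GROUP BY location

Result:
location | avg_battery
---------+------------
Garage   | 16         
Lab-A    | 65.4       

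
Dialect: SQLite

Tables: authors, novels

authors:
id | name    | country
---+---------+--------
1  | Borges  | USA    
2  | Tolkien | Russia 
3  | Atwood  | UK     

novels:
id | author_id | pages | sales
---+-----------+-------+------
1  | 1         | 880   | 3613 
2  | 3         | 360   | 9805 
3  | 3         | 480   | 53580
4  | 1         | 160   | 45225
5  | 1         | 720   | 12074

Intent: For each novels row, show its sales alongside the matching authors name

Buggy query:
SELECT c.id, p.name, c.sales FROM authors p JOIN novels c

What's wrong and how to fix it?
Bug: Missing join condition: each novels row is matched to all authors rows instead of just its own

Fix: Add ON c.author_id = p.id to the JOIN

Corrected query:
SELECT c.id, p.name, c.sales FROM authors p JOIN novels c ON c.author_id = p.id

Result:
id | name   | sales
---+--------+------
1  | Borges | 3613 
2  | Atwood | 9805 
3  | Atwood | 53580
4  | Borges | 45225
5  | Borges | 12074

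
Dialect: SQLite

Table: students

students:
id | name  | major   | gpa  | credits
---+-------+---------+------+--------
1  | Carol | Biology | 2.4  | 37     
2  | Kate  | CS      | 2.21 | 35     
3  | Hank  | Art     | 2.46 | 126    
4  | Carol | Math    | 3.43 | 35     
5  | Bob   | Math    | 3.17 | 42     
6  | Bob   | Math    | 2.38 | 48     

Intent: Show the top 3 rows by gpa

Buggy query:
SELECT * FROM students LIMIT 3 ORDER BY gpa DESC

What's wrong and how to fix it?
Bug: LIMIT must come after ORDER BY

Fix: Sort with ORDER BY, then apply LIMIT

Corrected query:
SELECT * FROM students ORDER BY gpa DESC LIMIT 3

Result:
id | name  | major | gpa  | credits
---+-------+-------+------+--------
4  | Carol | Math  | 3.43 | 35     
5  | Bob   | Math  | 3.17 | 42     
3  | Hank  | Art   | 2.46 | 126    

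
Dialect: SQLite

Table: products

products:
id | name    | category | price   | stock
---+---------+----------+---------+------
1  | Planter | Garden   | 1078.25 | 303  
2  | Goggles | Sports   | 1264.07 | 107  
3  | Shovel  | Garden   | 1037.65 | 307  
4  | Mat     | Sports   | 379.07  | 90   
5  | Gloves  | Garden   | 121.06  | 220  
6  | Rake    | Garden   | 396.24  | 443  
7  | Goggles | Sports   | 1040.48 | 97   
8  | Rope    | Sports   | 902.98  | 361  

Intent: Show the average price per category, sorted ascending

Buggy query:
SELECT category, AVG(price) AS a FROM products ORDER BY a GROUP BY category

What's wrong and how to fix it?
Bug: ORDER BY appears before GROUP BY; SQL clause order requires GROUP BY first

Fix: Move ORDER BY to the end, after GROUP BY

Corrected query:
SELECT category, AVG(price) AS a FROM products GROUP BY category ORDER BY a

Result:
category | a     
---------+-------
Garden   | 658.3 
Sports   | 896.65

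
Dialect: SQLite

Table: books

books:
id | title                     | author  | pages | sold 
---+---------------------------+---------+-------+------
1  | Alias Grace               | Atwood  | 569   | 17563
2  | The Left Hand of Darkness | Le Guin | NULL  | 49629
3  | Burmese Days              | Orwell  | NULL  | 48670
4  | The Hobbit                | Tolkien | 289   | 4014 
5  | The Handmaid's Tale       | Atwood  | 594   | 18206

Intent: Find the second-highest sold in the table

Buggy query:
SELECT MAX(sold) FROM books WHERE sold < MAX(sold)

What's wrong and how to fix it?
Bug: The inner MAX is an aggregate inside WHERE, which is not allowed

Fix: Put the inner MAX in a scalar subquery

Corrected query:
SELECT MAX(sold) FROM books WHERE sold < (SELECT MAX(sold) FROM books)

Result:
MAX(sold)
---------
48670    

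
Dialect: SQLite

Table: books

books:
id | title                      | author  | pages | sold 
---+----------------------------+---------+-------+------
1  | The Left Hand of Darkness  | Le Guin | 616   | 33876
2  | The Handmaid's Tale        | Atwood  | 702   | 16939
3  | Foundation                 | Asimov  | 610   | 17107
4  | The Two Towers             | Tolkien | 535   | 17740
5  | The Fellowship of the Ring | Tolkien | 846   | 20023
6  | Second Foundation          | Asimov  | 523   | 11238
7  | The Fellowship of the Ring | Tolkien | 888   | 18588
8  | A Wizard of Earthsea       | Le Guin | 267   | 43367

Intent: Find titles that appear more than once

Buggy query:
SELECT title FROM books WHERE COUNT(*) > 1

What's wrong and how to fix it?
Bug: COUNT(*) is an aggregate and cannot be used in WHERE

Fix: Group first, then use HAVING for the count condition

Corrected query:
SELECT title FROM books GROUP BY title HAVING COUNT(*) > 1

Result:
title                     
--------------------------
The Fellowship of the Ring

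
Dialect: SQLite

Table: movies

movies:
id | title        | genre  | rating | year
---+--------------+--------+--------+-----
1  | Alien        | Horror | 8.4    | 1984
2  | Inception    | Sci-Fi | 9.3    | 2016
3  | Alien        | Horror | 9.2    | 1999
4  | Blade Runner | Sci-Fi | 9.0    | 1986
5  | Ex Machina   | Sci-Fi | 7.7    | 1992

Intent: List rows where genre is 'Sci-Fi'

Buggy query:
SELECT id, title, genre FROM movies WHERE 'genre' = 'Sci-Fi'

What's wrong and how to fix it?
Bug: 'genre' in single quotes is a string literal, not the column; the comparison is literal-vs-literal and never true

Fix: Remove the quotes around the column name (or use double quotes for an identifier)

Corrected query:
SELECT id, title, genre FROM movies WHERE genre = 'Sci-Fi'

Result:
id | title        | genre 
---+--------------+-------
2  | Inception    | Sci-Fi
4  | Blade Runner | Sci-Fi
5  | Ex Machina   | Sci-Fi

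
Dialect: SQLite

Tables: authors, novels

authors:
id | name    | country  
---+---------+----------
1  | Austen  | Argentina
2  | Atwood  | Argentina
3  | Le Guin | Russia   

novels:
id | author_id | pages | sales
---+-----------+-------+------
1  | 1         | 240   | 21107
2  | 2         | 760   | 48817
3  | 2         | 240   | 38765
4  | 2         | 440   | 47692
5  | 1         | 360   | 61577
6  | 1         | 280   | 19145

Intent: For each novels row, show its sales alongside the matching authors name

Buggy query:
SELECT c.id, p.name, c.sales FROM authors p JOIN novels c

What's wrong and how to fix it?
Bug: Missing join condition: each novels row is matched to all authors rows instead of just its own

Fix: Specify the join condition linking the foreign key to the parent id

Corrected query:
SELECT c.id, p.name, c.sales FROM authors p JOIN novels c ON c.author_id = p.id

Result:
id | name   | sales
---+--------+------
1  | Austen | 21107
2  | Atwood | 48817
3  | Atwood | 38765
4  | Atwood | 47692
5  | Austen | 61577
6  | Austen | 19145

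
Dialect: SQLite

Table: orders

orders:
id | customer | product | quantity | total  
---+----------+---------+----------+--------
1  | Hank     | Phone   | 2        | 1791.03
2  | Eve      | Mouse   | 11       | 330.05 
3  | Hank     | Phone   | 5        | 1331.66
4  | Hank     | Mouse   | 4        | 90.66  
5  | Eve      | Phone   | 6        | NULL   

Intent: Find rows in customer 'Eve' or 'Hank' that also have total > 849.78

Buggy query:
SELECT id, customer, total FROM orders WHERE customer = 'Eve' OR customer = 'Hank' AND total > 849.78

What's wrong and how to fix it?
Bug: AND binds tighter than OR, so this parses as customer = 'Eve' OR (customer = 'Hank' AND total > 849.78)

Fix: Add parentheses around the OR so the AND applies to both alternatives

Corrected query:
SELECT id, customer, total FROM orders WHERE (customer = 'Eve' OR customer = 'Hank') AND total > 849.78

Result:
id | customer | total  
---+----------+--------
1  | Hank     | 1791.03
3  | Hank     | 1331.66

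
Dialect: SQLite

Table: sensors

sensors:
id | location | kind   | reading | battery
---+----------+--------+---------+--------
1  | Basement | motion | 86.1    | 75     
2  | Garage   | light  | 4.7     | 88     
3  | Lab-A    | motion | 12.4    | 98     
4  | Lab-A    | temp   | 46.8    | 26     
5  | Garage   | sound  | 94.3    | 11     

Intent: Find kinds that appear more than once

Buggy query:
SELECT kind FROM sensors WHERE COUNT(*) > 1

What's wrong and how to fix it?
Bug: WHERE can't reference COUNT(*); aggregates are computed after WHERE

Fix: Group first, then use HAVING for the count condition

Corrected query:
SELECT kind FROM sensors GROUP BY kind HAVING COUNT(*) > 1

Result:
kind  
------
motion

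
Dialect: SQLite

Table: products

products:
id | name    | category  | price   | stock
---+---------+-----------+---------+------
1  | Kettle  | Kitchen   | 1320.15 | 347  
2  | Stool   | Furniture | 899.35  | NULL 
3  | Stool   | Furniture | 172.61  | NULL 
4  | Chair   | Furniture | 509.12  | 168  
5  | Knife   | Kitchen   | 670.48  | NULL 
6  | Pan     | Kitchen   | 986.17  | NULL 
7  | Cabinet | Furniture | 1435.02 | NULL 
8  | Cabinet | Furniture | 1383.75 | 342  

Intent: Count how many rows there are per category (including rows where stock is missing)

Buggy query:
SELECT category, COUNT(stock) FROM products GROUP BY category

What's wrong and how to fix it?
Bug: COUNT(column) counts non-NULL values only; rows with NULL stock aren't counted

Fix: Replace COUNT(stock) with COUNT(*)

Corrected query:
SELECT category, COUNT(*) FROM products GROUP BY category

Result:
category  | COUNT(*)
----------+---------
Furniture | 5       
Kitchen   | 3       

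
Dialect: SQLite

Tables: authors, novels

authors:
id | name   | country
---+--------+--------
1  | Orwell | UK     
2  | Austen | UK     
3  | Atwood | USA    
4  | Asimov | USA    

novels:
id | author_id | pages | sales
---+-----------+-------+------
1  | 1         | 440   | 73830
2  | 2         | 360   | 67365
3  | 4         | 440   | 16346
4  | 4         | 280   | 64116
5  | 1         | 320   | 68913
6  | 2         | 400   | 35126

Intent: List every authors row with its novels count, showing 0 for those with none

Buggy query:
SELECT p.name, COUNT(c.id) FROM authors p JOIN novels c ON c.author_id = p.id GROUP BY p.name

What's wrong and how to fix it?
Bug: INNER JOIN drops authors rows that have no matching novels rows

Fix: Switch to LEFT JOIN to retain unmatched parent rows

Corrected query:
SELECT p.name, COUNT(c.id) FROM authors p LEFT JOIN novels c ON c.author_id = p.id GROUP BY p.name

Result:
name   | COUNT(c.id)
-------+------------
Asimov | 2          
Atwood | 0          
Austen | 2          
Orwell | 2          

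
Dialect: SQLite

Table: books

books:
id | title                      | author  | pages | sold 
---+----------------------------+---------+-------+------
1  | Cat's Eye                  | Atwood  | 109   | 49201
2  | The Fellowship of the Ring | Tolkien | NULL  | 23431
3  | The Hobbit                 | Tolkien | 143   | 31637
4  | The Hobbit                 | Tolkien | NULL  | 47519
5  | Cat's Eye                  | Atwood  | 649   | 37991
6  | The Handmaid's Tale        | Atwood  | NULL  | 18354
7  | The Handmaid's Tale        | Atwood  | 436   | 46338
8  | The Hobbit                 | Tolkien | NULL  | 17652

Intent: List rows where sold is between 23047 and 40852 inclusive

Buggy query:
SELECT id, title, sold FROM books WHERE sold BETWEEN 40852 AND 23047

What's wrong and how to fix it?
Bug: BETWEEN expects the lower bound first; with 40852 AND 23047 the range is empty

Fix: Swap the bounds so the smaller value comes first

Corrected query:
SELECT id, title, sold FROM books WHERE sold BETWEEN 23047 AND 40852

Result:
id | title                      | sold 
---+----------------------------+------
2  | The Fellowship of the Ring | 23431
3  | The Hobbit                 | 31637
5  | Cat's Eye                  | 37991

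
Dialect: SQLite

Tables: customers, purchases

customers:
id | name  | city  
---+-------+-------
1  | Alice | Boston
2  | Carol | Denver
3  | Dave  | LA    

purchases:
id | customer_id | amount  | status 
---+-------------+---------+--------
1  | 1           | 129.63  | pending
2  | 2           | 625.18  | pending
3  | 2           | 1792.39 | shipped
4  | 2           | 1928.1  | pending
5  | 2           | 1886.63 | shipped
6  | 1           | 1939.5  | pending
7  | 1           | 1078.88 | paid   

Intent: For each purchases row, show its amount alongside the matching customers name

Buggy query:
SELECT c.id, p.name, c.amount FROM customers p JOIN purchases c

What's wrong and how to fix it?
Bug: Missing join condition: each purchases row is matched to all customers rows instead of just its own

Fix: Specify the join condition linking the foreign key to the parent id

Corrected query:
SELECT c.id, p.name, c.amount FROM customers p JOIN purchases c ON c.customer_id = p.id

Result:
id | name  | amount 
---+-------+--------
1  | Alice | 129.63 
2  | Carol | 625.18 
3  | Carol | 1792.39
4  | Carol | 1928.1 
5  | Carol | 1886.63
6  | Alice | 1939.5 
7  | Alice | 1078.88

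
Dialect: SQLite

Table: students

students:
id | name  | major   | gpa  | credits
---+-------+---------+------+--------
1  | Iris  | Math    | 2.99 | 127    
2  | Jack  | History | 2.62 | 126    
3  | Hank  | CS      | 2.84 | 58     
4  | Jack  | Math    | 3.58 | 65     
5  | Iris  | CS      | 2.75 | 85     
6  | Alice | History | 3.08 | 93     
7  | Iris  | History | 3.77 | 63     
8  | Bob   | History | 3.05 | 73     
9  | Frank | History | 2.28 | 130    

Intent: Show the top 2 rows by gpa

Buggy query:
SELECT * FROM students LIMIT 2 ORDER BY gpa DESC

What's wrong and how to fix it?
Bug: ORDER BY cannot follow LIMIT; LIMIT is the final clause

Fix: Swap the clauses: ORDER BY first, then LIMIT

Corrected query:
SELECT * FROM students ORDER BY gpa DESC LIMIT 2

Result:
id | name | major   | gpa  | credits
---+------+---------+------+--------
7  | Iris | History | 3.77 | 63     
4  | Jack | Math    | 3.58 | 65     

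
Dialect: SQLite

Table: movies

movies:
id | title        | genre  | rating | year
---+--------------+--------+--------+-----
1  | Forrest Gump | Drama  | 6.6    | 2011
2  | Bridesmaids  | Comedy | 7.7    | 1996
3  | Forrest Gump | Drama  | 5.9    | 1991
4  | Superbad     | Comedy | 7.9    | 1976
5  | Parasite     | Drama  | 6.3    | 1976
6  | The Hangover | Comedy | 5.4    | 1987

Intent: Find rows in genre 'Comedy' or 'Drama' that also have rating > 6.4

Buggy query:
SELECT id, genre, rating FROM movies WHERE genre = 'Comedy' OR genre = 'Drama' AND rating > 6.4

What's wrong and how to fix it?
Bug: AND binds tighter than OR, so this parses as genre = 'Comedy' OR (genre = 'Drama' AND rating > 6.4)

Fix: Group the OR with parentheses (or use IN), then AND the threshold

Corrected query:
SELECT id, genre, rating FROM movies WHERE (genre = 'Comedy' OR genre = 'Drama') AND rating > 6.4

Result:
id | genre  | rating
---+--------+-------
1  | Drama  | 6.6   
2  | Comedy | 7.7   
4  | Comedy | 7.9   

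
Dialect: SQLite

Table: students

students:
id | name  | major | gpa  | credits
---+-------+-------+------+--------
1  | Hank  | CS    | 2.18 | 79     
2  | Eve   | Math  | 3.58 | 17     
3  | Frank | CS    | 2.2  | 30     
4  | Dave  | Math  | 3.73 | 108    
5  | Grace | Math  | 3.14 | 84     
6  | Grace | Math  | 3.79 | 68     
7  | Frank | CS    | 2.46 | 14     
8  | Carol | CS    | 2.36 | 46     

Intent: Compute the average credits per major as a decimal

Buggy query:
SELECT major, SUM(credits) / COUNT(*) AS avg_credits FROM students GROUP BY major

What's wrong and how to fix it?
Bug: SUM(credits) and COUNT(*) are both integers; the division truncates the fractional part

Fix: Cast one side to REAL so the division keeps the fractional part

Corrected query:
SELECT major, SUM(credits) * 1.0 / COUNT(*) AS avg_credits FROM students GROUP BY major

Result:
major | avg_credits
------+------------
CS    | 42.25      
Math  | 69.25      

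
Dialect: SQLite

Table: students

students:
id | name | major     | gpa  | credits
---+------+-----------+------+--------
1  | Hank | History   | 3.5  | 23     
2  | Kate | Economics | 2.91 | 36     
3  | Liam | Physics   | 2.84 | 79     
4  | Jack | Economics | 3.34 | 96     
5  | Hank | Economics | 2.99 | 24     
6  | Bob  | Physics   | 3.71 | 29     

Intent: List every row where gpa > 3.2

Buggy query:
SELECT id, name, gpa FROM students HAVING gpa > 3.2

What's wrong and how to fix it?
Bug: HAVING filters the output of aggregation, but this query has no GROUP BY and no aggregate functions, so SQLite rejects it (HAVING clause on a non-aggregate query); the condition here is per row

Fix: Use WHERE for row-level filtering

Corrected query:
SELECT id, name, gpa FROM students WHERE gpa > 3.2

Result:
id | name | gpa 
---+------+-----
1  | Hank | 3.5 
4  | Jack | 3.34
6  | Bob  | 3.71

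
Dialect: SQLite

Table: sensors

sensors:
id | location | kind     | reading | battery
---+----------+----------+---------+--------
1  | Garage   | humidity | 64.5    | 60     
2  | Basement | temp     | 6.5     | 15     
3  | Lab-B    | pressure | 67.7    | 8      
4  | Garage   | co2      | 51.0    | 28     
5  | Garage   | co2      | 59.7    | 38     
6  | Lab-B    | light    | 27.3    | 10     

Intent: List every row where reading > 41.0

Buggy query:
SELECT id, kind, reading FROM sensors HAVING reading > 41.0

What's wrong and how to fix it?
Bug: HAVING filters the output of aggregation, but this query has no GROUP BY and no aggregate functions, so SQLite rejects it (HAVING clause on a non-aggregate query); the condition here is per row

Fix: Replace HAVING with WHERE since the condition applies to individual rows

Corrected query:
SELECT id, kind, reading FROM sensors WHERE reading > 41.0

Result:
id | kind     | reading
---+----------+--------
1  | humidity | 64.5   
3  | pressure | 67.7   
4  | co2      | 51     
5  | co2      | 59.7   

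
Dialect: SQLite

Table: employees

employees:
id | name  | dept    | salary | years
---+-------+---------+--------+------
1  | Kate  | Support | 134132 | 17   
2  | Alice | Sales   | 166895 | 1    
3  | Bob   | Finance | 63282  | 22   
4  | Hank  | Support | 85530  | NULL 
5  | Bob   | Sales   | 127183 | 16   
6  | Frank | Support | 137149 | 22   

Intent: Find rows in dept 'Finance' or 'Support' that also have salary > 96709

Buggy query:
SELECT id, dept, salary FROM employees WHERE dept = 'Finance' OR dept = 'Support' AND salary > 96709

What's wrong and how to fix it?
Bug: AND binds tighter than OR, so this parses as dept = 'Finance' OR (dept = 'Support' AND salary > 96709)

Fix: Group the OR with parentheses (or use IN), then AND the threshold

Corrected query:
SELECT id, dept, salary FROM employees WHERE (dept = 'Finance' OR dept = 'Support') AND salary > 96709

Result:
id | dept    | salary
---+---------+-------
1  | Support | 134132
6  | Support | 137149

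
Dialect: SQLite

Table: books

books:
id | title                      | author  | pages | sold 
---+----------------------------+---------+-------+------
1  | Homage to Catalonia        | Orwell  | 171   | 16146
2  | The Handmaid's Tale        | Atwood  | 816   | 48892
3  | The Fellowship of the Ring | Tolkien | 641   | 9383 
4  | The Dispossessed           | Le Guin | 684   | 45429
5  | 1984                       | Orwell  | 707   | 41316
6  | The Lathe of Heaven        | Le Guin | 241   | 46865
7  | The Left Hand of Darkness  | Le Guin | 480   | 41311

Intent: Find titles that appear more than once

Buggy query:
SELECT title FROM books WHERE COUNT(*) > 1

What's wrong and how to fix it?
Bug: WHERE can't reference COUNT(*); aggregates are computed after WHERE

Fix: Group first, then use HAVING for the count condition

Corrected query:
SELECT title FROM books GROUP BY title HAVING COUNT(*) > 1

Result:
(no rows)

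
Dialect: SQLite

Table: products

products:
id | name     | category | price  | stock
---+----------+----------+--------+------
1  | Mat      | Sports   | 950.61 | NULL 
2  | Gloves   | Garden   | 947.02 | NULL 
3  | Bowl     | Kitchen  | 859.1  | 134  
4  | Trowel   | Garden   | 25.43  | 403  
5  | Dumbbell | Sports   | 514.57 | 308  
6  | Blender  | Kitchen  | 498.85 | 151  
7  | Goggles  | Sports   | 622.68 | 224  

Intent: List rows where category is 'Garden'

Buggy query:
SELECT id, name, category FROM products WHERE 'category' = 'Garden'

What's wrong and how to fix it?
Bug: Single quotes denote string literals in SQL; the column name is being compared as a constant string

Fix: Reference the column as category without single quotes

Corrected query:
SELECT id, name, category FROM products WHERE category = 'Garden'

Result:
id | name   | category
---+--------+---------
2  | Gloves | Garden  
4  | Trowel | Garden  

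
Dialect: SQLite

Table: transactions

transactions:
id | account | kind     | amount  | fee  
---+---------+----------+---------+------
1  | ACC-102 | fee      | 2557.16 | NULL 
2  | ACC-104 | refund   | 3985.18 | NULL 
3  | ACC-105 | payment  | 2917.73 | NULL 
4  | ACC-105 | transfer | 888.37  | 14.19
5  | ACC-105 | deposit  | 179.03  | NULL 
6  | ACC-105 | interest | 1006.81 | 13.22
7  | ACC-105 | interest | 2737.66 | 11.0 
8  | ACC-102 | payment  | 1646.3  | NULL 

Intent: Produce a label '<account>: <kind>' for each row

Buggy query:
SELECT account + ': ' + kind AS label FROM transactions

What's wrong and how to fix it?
Bug: '+' is numeric addition; on text columns SQLite converts them to 0 instead of concatenating

Fix: Replace + with || to concatenate text

Corrected query:
SELECT account || ': ' || kind AS label FROM transactions

Result:
label            
-----------------
ACC-102: fee     
ACC-104: refund  
ACC-105: payment 
ACC-105: transfer
ACC-105: deposit 
ACC-105: interest
ACC-105: interest
ACC-102: payment 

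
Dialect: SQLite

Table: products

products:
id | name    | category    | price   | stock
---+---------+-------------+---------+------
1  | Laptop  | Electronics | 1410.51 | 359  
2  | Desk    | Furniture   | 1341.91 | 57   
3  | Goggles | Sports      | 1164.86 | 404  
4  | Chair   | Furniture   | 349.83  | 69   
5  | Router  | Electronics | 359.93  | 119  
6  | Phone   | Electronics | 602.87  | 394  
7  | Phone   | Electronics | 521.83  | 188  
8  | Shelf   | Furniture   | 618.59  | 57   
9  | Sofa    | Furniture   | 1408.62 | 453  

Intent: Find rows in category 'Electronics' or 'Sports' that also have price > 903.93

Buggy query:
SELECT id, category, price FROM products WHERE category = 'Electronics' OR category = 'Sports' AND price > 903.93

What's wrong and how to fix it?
Bug: AND binds tighter than OR, so this parses as category = 'Electronics' OR (category = 'Sports' AND price > 903.93)

Fix: Group the OR with parentheses (or use IN), then AND the threshold

Corrected query:
SELECT id, category, price FROM products WHERE (category = 'Electronics' OR category = 'Sports') AND price > 903.93

Result:
id | category    | price  
---+-------------+--------
1  | Electronics | 1410.51
3  | Sports      | 1164.86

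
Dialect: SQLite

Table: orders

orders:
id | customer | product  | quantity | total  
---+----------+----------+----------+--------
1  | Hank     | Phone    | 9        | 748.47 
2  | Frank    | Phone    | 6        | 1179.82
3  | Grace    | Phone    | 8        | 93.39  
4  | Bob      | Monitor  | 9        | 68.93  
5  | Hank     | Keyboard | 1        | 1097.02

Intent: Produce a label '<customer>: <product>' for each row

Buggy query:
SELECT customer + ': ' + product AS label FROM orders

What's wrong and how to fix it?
Bug: SQLite uses || for string concatenation; + coerces text to numbers (yielding 0)

Fix: Use the || operator for string concatenation

Corrected query:
SELECT customer || ': ' || product AS label FROM orders

Result:
label         
--------------
Hank: Phone   
Frank: Phone  
Grace: Phone  
Bob: Monitor  
Hank: Keyboard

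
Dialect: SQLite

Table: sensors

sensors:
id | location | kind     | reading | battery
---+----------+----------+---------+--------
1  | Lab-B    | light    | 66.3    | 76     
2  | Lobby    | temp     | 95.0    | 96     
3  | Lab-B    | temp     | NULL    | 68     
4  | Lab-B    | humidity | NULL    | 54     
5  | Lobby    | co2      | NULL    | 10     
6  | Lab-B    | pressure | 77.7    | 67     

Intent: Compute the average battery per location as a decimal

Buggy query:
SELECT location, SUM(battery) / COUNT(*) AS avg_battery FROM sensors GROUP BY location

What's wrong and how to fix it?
Bug: SUM(battery) and COUNT(*) are both integers; the division truncates the fractional part

Fix: Cast one side to REAL so the division keeps the fractional part

Corrected query:
SELECT location, SUM(battery) * 1.0 / COUNT(*) AS avg_battery FROM sensors GROUP BY location

Result:
location | avg_battery
---------+------------
Lab-B    | 66.25      
Lobby    | 53         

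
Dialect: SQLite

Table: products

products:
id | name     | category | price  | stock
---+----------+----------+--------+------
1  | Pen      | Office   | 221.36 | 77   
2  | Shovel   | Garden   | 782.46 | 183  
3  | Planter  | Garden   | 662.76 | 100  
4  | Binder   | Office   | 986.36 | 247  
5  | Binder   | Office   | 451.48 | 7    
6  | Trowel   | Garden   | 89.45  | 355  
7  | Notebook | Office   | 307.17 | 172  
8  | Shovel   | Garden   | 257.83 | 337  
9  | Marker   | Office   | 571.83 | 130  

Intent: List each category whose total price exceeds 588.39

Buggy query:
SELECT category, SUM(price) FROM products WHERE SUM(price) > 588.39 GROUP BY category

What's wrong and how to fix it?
Bug: WHERE runs before GROUP BY, so aggregates aren't available there

Fix: Move the aggregate condition to a HAVING clause

Corrected query:
SELECT category, SUM(price) FROM products GROUP BY category HAVING SUM(price) > 588.39

Result:
category | SUM(price)
---------+-----------
Garden   | 1792.5    
Office   | 2538.2    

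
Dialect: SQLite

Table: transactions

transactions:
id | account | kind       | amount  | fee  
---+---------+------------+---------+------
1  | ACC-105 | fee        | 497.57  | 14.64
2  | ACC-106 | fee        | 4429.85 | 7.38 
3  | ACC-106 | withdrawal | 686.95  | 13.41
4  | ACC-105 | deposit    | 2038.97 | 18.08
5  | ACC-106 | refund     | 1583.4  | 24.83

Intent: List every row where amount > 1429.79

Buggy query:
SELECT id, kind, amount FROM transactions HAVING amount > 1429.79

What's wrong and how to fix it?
Bug: HAVING filters the output of aggregation, but this query has no GROUP BY and no aggregate functions, so SQLite rejects it (HAVING clause on a non-aggregate query); the condition here is per row

Fix: Replace HAVING with WHERE since the condition applies to individual rows

Corrected query:
SELECT id, kind, amount FROM transactions WHERE amount > 1429.79

Result:
id | kind    | amount 
---+---------+--------
2  | fee     | 4429.85
4  | deposit | 2038.97
5  | refund  | 1583.4 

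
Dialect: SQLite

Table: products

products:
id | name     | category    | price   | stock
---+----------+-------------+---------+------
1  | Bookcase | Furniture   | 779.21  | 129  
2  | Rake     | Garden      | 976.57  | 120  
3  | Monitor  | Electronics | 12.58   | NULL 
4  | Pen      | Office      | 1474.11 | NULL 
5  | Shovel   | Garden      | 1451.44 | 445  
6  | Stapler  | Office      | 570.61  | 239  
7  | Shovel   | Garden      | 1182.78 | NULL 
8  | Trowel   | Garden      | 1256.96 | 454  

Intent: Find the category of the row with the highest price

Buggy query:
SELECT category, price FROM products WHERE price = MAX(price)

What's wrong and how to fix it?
Bug: WHERE is evaluated per row; an aggregate over the whole table isn't defined there

Fix: Wrap MAX in a scalar subquery so WHERE compares against a single value

Corrected query:
SELECT category, price FROM products WHERE price = (SELECT MAX(price) FROM products)

Result:
category | price  
---------+--------
Office   | 1474.11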